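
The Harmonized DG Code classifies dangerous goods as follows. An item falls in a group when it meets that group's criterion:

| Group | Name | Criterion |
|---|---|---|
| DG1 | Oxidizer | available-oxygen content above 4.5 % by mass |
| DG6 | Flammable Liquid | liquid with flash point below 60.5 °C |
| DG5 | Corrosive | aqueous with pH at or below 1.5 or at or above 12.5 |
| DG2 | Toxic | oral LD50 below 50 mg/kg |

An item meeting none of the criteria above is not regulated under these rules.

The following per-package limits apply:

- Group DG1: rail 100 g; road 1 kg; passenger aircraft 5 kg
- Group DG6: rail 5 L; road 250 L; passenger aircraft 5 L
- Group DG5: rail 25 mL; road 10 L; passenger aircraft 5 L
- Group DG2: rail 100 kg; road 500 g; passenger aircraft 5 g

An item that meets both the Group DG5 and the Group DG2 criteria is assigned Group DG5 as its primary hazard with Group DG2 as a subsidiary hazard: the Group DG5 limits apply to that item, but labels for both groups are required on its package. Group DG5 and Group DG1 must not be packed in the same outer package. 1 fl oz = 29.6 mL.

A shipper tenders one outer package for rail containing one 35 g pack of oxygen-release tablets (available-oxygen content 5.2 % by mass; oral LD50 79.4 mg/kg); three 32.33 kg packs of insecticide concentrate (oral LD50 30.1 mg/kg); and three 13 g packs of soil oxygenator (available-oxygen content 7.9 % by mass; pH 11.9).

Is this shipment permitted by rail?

Yes

The oxygen-release tablets have available-oxygen content 5.2 % by mass, which is > 4.5 % by mass, so they are Group DG1 (Oxidizer).
Insecticide concentrate: oral LD50 30.1 mg/kg < 50 mg/kg → Group DG2 (Toxic).
Soil oxygenator: available-oxygen content 7.9 % by mass > 4.5 % by mass → Group DG1 (Oxidizer).
Total Group DG1: 35 g + (three 13 g packs = 39 g) = 74 g.
74 g is within the rail limit of 100 g for Group DG1.
Group DG2 quantity: three 32.33 kg packs = 96.99 kg.
That is within the Group DG2 rail limit of 100 kg.
The segregation rule (Group DG5 with Group DG1) does not apply to Group DG1 with Group DG2.
Every hazard group is within its rail limit and no segregation rule is violated.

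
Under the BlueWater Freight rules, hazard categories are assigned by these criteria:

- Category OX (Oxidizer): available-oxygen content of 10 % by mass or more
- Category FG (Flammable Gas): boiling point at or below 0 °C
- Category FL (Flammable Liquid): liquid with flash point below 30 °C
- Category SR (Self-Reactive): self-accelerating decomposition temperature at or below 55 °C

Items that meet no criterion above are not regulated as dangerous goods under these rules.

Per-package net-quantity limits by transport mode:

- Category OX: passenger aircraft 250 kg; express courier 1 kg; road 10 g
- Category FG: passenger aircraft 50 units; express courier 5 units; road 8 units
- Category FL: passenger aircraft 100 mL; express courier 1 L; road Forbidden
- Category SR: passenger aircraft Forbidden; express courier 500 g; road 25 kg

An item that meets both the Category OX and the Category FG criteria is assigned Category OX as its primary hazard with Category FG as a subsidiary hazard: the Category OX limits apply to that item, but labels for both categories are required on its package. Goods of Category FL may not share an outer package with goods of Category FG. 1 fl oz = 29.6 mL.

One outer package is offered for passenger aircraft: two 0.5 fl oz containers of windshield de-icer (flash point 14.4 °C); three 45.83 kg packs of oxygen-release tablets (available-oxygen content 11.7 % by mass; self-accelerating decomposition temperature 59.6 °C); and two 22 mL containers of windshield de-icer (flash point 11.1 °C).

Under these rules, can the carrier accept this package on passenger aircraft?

Yes

The windshield de-icer has flash point 14.4 °C, which is < 30 °C, so it is Category FL (Flammable Liquid).
With available-oxygen content 11.7 % by mass (≥ 10 % by mass), the oxygen-release tablets fall in Category OX.
With flash point 11.1 °C (< 30 °C), the windshield de-icer falls in Category FL.
Category FL net quantity: (two 0.5 fl oz containers = 29.6 mL) + (two 22 mL containers = 44 mL) = 73.6 mL.
73.6 mL is within the passenger aircraft limit of 100 mL for Category FL.
Category OX quantity: three 45.83 kg packs = 137.49 kg.
That is within the Category OX passenger aircraft limit of 250 kg.
The segregation rule (Category FL with Category FG) does not apply to Category FL with Category OX.
Every hazard category is within its passenger aircraft limit and no segregation rule is violated.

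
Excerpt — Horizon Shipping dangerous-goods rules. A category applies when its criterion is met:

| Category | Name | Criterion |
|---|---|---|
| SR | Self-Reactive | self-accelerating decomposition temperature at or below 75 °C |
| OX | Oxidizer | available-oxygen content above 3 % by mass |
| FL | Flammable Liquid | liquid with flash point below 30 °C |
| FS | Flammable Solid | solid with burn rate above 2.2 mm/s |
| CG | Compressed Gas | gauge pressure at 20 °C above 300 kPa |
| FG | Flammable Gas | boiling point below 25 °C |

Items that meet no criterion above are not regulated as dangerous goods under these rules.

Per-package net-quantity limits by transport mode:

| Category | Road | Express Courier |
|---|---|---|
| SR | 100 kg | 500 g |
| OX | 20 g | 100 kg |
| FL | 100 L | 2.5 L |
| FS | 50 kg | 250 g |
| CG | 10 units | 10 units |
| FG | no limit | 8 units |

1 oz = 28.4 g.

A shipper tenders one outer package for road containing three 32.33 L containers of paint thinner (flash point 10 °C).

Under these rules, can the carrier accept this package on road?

Paint thinner: flash point 10 °C < 30 °C → Category FL (Flammable Liquid).
Category FL quantity: three 32.33 L containers = 96.99 L.
96.99 L ≤ 100 L (road limit, Category FL) — within limit.

Yes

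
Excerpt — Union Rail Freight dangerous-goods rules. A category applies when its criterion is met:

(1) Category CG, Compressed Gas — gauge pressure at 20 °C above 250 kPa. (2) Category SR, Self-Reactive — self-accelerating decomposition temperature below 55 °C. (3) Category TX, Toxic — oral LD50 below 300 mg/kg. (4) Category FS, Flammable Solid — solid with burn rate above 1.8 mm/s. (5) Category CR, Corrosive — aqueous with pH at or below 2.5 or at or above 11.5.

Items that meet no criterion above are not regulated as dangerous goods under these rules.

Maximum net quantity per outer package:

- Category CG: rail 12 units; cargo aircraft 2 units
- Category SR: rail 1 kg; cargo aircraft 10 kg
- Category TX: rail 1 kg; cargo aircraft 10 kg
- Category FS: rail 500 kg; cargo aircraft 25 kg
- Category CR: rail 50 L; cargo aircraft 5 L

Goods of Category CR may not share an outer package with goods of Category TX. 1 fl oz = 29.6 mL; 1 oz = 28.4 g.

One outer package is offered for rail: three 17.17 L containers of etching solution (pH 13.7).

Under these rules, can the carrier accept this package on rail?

The etching solution has pH 13.7, which is ≥ 11.5, so it is Category CR (Corrosive).
Category CR quantity: three 17.17 L containers = 51.51 L.
51.51 L exceeds the rail limit of 50 L for Category CR.

No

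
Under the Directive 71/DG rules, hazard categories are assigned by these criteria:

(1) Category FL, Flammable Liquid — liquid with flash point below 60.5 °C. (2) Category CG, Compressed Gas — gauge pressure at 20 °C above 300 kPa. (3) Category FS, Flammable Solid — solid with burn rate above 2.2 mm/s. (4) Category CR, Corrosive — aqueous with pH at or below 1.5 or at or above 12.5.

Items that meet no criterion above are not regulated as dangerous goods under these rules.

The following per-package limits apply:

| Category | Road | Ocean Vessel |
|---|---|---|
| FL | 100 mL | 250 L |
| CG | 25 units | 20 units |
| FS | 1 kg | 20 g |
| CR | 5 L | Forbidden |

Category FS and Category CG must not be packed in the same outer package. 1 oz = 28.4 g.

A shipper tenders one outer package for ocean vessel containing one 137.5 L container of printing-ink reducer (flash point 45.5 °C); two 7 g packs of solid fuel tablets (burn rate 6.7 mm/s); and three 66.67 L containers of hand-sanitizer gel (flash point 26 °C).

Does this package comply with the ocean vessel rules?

No

With flash point 45.5 °C (< 60.5 °C), the printing-ink reducer falls in Category FL.
With burn rate 6.7 mm/s (> 2.2 mm/s), the solid fuel tablets fall in Category FS.
Hand-sanitizer gel: flash point 26 °C < 60.5 °C → Category FL (Flammable Liquid).
Category FL net quantity: 137.5 L + (three 66.67 L containers = 200.01 L) = 337.51 L.
That exceeds the Category FL ocean vessel limit of 250 L.
Category FS quantity: two 7 g packs = 14 g.
14 g ≤ 20 g (ocean vessel limit, Category FS) — within limit.
The segregation rule (Category FS with Category CG) does not apply to Category FL with Category FS.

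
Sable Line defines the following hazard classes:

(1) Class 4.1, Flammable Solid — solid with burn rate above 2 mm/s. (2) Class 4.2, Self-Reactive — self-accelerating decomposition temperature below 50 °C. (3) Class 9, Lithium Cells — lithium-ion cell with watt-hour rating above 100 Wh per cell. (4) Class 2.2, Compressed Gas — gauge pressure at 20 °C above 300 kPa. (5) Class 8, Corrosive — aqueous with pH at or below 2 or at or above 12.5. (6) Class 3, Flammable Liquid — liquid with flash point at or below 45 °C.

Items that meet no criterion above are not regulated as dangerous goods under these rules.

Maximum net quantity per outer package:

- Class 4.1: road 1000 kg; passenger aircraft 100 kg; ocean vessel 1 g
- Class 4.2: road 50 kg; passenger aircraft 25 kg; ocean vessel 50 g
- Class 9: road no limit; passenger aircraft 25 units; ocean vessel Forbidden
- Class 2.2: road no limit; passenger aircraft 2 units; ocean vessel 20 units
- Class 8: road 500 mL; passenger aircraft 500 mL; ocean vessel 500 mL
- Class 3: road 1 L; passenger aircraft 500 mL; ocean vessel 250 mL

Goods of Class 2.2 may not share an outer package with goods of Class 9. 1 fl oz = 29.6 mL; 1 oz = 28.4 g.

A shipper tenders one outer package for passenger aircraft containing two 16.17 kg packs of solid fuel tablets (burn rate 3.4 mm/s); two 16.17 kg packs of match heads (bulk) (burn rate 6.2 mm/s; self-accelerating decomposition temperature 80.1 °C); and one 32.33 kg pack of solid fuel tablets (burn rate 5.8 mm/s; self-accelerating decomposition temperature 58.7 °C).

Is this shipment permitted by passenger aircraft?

Yes

The solid fuel tablets have burn rate 3.4 mm/s, which is > 2 mm/s, so they are Class 4.1 (Flammable Solid).
The match heads (bulk) have burn rate 6.2 mm/s, which is > 2 mm/s, so they are Class 4.1 (Flammable Solid).
The solid fuel tablets have burn rate 5.8 mm/s, which is > 2 mm/s, so they are Class 4.1 (Flammable Solid).
Total Class 4.1: (two 16.17 kg packs = 32.34 kg) + (two 16.17 kg packs = 32.34 kg) + 32.33 kg = 97.01 kg.
97.01 kg ≤ 100 kg (passenger aircraft limit, Class 4.1) — within limit.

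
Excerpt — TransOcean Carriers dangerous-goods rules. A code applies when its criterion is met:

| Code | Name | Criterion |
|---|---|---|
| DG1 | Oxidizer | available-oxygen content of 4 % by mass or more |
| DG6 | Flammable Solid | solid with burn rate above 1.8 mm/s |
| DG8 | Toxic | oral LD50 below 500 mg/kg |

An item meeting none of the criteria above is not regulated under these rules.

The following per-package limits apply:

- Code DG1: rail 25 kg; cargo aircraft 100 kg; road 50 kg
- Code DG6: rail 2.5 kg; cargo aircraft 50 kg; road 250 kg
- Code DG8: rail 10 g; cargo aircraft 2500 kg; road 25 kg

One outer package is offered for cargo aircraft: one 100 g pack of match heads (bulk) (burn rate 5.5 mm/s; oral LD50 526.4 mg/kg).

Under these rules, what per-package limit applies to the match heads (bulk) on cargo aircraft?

50 kg

The match heads (bulk) have burn rate 5.5 mm/s, which is > 1.8 mm/s, so they are Code DG6 (Flammable Solid).
The cargo aircraft limit for Code DG6 is 50 kg.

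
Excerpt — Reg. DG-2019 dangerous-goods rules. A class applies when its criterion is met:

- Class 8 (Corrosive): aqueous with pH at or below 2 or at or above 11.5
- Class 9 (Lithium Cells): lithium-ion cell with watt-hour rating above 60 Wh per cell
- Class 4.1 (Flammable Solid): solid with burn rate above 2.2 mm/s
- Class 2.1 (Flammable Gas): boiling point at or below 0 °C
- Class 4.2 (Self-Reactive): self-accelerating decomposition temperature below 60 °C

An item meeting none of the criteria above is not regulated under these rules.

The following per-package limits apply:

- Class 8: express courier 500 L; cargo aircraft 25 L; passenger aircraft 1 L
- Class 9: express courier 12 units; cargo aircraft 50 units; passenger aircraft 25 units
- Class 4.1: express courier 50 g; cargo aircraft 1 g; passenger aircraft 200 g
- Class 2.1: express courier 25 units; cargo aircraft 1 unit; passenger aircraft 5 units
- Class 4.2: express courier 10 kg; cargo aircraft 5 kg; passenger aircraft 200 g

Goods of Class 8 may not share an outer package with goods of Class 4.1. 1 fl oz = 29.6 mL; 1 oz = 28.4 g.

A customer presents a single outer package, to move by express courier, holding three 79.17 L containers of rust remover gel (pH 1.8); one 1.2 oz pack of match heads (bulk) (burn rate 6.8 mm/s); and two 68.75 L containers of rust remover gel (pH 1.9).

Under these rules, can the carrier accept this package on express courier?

The rust remover gel has pH 1.8, which is ≤ 2, so it is Class 8 (Corrosive).
Burn rate 6.8 mm/s meets the Class 4.1 criterion (Flammable Solid), so the match heads (bulk) are Class 4.1.
The rust remover gel has pH 1.9, which is ≤ 2, so it is Class 8 (Corrosive).
Total Class 8: (three 79.17 L containers = 237.51 L) + (two 68.75 L containers = 137.5 L) = 375.01 L.
That is within the Class 8 express courier limit of 500 L.
Class 4.1 quantity: one 1.2 oz pack = 34.08 g.
That is within the Class 4.1 express courier limit of 50 g.
Class 8 and Class 4.1 may not share an outer package.

No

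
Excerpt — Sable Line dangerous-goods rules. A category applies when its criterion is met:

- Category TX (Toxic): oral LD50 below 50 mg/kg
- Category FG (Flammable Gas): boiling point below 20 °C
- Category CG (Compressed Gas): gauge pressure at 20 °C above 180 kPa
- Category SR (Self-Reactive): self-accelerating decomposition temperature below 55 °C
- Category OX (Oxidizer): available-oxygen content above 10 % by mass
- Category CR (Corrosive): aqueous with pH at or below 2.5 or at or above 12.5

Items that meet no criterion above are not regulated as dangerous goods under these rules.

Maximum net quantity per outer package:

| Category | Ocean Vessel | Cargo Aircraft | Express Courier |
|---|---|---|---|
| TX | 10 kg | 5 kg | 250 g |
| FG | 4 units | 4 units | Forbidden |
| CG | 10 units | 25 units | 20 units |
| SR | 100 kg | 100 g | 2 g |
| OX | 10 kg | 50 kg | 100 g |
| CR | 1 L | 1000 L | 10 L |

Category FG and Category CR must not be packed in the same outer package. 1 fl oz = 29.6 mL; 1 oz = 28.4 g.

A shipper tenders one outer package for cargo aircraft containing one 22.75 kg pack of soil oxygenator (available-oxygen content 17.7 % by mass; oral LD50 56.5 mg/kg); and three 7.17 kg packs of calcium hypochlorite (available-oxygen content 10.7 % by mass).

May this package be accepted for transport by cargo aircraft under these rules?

Soil oxygenator: available-oxygen content 17.7 % by mass > 10 % by mass → Category OX (Oxidizer).
Available-oxygen content 10.7 % by mass meets the Category OX criterion (Oxidizer), so the calcium hypochlorite is Category OX.
Category OX net quantity: 22.75 kg + (three 7.17 kg packs = 21.51 kg) = 44.26 kg.
That is within the Category OX cargo aircraft limit of 50 kg.

Yes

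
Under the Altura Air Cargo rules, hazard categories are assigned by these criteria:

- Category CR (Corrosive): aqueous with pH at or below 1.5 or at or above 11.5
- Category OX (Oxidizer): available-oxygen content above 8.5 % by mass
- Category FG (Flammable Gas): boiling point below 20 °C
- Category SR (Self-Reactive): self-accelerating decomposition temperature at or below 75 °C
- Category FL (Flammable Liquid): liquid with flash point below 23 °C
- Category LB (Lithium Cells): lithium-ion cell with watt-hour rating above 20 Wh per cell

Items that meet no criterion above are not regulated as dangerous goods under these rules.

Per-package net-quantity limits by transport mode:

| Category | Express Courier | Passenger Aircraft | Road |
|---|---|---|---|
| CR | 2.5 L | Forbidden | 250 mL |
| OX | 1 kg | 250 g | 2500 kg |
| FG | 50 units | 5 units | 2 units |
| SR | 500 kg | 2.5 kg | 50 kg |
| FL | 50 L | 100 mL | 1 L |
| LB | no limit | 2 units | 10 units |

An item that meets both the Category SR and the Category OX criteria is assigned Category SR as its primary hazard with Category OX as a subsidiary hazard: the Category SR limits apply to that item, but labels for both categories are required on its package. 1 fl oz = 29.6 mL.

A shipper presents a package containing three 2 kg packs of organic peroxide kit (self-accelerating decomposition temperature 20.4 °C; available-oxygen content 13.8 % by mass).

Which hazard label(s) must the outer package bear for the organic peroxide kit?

Organic peroxide kit: self-accelerating decomposition temperature 20.4 °C ≤ 75 °C → Category SR (Self-Reactive).
Organic peroxide kit: available-oxygen content 13.8 % by mass > 8.5 % by mass → Category OX (Oxidizer).
By the precedence rule Category SR is primary and Category OX is subsidiary, and that rule requires both labels on the package.

Category OX and SR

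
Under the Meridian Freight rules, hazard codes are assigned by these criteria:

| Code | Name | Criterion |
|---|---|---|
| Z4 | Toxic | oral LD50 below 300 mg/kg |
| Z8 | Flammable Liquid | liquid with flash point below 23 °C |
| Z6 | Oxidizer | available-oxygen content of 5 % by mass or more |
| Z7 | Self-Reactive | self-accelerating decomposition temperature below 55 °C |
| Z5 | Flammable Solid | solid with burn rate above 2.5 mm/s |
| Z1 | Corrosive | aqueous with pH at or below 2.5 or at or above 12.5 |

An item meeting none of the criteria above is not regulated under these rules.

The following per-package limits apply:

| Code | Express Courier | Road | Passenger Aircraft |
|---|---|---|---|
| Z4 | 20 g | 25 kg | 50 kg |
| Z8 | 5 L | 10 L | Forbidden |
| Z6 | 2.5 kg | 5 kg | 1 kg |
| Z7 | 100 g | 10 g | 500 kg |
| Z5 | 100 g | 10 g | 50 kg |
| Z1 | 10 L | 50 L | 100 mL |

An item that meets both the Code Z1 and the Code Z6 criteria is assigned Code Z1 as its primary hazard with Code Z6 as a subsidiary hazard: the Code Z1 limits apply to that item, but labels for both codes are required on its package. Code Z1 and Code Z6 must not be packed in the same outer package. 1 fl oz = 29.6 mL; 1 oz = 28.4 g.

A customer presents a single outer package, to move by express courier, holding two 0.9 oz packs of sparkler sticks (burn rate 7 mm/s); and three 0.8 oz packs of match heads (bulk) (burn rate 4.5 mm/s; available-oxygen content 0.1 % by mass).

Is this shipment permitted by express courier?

No

Sparkler sticks: burn rate 7 mm/s > 2.5 mm/s → Code Z5 (Flammable Solid).
Match heads (bulk): burn rate 4.5 mm/s > 2.5 mm/s → Code Z5 (Flammable Solid).
Total Code Z5: (two 0.9 oz packs = 51.12 g) + (three 0.8 oz packs = 68.16 g) = 119.28 g.
119.28 g exceeds the express courier limit of 100 g for Code Z5.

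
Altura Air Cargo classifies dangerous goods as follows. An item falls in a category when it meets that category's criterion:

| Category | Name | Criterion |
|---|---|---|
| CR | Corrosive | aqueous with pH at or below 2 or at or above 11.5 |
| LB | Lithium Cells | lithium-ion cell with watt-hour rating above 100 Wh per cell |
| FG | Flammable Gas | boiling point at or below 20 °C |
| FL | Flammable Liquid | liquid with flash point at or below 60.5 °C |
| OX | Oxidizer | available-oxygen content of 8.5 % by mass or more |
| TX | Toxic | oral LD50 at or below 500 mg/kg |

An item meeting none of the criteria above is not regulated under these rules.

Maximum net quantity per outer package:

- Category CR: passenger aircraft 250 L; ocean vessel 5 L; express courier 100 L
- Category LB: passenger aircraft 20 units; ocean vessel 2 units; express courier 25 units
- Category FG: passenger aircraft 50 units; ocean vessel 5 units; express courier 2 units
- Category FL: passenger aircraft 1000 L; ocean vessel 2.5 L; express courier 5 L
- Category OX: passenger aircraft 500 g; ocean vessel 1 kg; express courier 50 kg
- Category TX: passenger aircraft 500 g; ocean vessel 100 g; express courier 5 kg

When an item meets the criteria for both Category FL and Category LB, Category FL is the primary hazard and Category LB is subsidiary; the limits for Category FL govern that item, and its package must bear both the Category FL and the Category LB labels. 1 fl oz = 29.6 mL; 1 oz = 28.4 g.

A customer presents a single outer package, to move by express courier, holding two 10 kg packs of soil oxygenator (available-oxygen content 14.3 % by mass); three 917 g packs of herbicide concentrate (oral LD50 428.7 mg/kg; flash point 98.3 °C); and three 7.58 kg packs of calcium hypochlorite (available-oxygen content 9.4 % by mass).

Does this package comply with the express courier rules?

The soil oxygenator has available-oxygen content 14.3 % by mass, which is ≥ 8.5 % by mass, so it is Category OX (Oxidizer).
Herbicide concentrate: oral LD50 428.7 mg/kg ≤ 500 mg/kg → Category TX (Toxic).
The calcium hypochlorite has available-oxygen content 9.4 % by mass, which is ≥ 8.5 % by mass, so it is Category OX (Oxidizer).
Total Category OX: (two 10 kg packs = 20 kg) + (three 7.58 kg packs = 22.74 kg) = 42.74 kg.
42.74 kg ≤ 50 kg (express courier limit, Category OX) — within limit.
Category TX quantity: three 917 g packs = 2.751 kg.
That is within the Category TX express courier limit of 5 kg.
Every hazard category is within its express courier limit and no segregation rule is violated.

Yes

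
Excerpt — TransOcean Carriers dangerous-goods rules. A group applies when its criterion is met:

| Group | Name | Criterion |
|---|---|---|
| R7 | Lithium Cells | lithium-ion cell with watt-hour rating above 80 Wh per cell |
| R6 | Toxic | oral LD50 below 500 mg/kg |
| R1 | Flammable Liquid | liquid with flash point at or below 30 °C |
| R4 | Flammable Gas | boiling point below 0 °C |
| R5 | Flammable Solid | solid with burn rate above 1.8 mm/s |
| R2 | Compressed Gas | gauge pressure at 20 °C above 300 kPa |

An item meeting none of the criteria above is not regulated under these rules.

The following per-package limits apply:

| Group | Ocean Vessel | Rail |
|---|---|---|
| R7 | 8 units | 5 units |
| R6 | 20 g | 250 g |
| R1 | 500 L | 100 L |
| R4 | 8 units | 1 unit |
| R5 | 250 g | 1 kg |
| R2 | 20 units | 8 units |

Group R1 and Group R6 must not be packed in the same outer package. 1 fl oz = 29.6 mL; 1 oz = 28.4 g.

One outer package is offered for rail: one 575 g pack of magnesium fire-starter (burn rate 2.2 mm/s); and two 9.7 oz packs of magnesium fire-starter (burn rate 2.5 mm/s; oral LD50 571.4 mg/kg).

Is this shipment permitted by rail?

With burn rate 2.2 mm/s (> 1.8 mm/s), the magnesium fire-starter falls in Group R5.
With burn rate 2.5 mm/s (> 1.8 mm/s), the magnesium fire-starter falls in Group R5.
Group R5 net quantity: 575 g + (two 9.7 oz packs = 550.96 g) = 1125.96 g.
1125.96 g exceeds the rail limit of 1 kg for Group R5.

No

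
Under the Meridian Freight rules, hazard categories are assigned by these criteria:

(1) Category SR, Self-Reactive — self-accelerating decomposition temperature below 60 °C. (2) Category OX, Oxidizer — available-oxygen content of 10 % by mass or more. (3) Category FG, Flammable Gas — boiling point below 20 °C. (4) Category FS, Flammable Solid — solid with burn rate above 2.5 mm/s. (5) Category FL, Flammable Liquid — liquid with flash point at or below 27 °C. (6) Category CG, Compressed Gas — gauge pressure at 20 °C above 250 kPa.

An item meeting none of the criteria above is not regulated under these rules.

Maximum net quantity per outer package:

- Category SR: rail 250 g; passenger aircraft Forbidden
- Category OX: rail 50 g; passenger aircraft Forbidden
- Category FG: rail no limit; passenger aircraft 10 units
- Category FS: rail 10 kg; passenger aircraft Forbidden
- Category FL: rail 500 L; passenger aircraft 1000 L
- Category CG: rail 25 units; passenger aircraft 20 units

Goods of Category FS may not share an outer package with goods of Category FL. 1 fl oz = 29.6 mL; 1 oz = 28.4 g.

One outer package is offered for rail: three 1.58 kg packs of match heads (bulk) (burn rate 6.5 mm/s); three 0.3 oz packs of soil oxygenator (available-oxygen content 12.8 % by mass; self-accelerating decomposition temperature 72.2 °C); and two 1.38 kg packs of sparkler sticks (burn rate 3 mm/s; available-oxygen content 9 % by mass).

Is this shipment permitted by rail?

Yes

With burn rate 6.5 mm/s (> 2.5 mm/s), the match heads (bulk) fall in Category FS.
With available-oxygen content 12.8 % by mass (≥ 10 % by mass), the soil oxygenator falls in Category OX.
With burn rate 3 mm/s (> 2.5 mm/s), the sparkler sticks fall in Category FS.
Category FS net quantity: (three 1.58 kg packs = 4.74 kg) + (two 1.38 kg packs = 2.76 kg) = 7.5 kg.
7.5 kg ≤ 10 kg (rail limit, Category FS) — within limit.
Category OX quantity: three 0.3 oz packs = 25.56 g.
That is within the Category OX rail limit of 50 g.
The segregation rule (Category FS with Category FL) does not apply to Category FS with Category OX.
Every hazard category is within its rail limit and no segregation rule is violated.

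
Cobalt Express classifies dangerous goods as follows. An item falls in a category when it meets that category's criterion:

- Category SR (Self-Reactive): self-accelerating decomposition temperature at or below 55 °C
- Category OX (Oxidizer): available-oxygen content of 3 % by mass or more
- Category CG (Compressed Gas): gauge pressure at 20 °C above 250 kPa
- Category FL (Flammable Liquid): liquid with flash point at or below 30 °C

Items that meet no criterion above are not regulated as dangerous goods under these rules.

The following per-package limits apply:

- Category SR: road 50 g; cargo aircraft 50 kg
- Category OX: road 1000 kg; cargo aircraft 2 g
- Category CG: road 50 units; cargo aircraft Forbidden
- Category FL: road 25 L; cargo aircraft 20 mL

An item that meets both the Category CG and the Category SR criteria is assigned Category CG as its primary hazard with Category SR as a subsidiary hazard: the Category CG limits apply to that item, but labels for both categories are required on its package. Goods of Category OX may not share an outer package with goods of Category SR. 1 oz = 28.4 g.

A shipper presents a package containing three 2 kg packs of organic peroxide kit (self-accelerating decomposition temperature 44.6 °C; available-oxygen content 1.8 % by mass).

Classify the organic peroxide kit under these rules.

With self-accelerating decomposition temperature 44.6 °C (≤ 55 °C), the organic peroxide kit falls in Category SR.

Category SR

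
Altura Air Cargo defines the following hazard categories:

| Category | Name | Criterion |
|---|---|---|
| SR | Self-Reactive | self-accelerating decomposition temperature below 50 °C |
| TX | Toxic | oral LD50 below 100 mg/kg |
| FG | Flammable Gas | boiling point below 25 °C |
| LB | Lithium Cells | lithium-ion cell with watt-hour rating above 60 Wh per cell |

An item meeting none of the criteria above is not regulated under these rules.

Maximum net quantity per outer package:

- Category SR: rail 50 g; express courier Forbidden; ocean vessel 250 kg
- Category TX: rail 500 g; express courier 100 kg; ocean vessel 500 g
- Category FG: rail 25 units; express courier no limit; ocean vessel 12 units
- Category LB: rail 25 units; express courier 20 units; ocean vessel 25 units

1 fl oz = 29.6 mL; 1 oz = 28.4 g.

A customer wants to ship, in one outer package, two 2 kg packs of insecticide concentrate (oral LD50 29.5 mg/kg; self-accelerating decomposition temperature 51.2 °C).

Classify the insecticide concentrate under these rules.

With oral LD50 29.5 mg/kg (< 100 mg/kg), the insecticide concentrate falls in Category TX.

Category TX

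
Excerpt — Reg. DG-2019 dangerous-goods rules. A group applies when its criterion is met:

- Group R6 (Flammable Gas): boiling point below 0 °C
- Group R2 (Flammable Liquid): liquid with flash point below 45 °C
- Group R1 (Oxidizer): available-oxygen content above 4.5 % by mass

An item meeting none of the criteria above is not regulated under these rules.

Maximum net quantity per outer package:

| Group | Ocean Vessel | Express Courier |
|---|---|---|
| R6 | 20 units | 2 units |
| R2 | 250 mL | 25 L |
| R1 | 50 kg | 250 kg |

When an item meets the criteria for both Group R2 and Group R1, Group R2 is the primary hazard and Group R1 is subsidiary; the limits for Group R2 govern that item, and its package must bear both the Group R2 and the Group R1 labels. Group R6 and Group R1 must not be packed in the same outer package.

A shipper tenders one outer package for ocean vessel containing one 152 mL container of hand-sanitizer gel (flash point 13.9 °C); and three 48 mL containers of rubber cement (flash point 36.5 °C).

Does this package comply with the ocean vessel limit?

No

Flash point 13.9 °C meets the Group R2 criterion (Flammable Liquid), so the hand-sanitizer gel is Group R2.
Rubber cement: flash point 36.5 °C < 45 °C → Group R2 (Flammable Liquid).
Total Group R2: 152 mL + (three 48 mL containers = 144 mL) = 296 mL.
That exceeds the Group R2 ocean vessel limit of 250 mL.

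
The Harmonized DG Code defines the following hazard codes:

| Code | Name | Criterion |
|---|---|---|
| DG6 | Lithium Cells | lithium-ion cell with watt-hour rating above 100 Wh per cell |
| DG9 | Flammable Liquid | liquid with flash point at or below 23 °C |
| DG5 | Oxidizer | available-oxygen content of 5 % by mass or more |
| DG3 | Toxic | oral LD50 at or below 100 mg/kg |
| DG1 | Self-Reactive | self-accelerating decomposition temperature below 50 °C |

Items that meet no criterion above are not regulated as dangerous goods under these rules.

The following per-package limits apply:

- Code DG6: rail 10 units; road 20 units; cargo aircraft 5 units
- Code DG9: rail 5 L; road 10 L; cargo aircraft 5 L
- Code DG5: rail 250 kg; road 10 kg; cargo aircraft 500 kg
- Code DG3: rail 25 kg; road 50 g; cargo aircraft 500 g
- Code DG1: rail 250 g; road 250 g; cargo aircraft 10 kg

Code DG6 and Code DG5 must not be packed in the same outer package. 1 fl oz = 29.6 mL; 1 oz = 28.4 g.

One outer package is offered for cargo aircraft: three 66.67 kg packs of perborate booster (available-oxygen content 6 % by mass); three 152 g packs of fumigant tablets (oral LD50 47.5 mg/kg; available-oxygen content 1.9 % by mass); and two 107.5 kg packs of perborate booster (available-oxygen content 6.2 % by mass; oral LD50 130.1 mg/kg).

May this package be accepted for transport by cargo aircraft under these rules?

Perborate booster: available-oxygen content 6 % by mass ≥ 5 % by mass → Code DG5 (Oxidizer).
Fumigant tablets: oral LD50 47.5 mg/kg ≤ 100 mg/kg → Code DG3 (Toxic).
With available-oxygen content 6.2 % by mass (≥ 5 % by mass), the perborate booster falls in Code DG5.
Total Code DG5: (three 66.67 kg packs = 200.01 kg) + (two 107.5 kg packs = 215 kg) = 415.01 kg.
415.01 kg ≤ 500 kg (cargo aircraft limit, Code DG5) — within limit.
Code DG3 quantity: three 152 g packs = 456 g.
That is within the Code DG3 cargo aircraft limit of 500 g.
The segregation rule (Code DG6 with Code DG5) does not apply to Code DG5 with Code DG3.
Every hazard code is within its cargo aircraft limit and no segregation rule is violated.

Yes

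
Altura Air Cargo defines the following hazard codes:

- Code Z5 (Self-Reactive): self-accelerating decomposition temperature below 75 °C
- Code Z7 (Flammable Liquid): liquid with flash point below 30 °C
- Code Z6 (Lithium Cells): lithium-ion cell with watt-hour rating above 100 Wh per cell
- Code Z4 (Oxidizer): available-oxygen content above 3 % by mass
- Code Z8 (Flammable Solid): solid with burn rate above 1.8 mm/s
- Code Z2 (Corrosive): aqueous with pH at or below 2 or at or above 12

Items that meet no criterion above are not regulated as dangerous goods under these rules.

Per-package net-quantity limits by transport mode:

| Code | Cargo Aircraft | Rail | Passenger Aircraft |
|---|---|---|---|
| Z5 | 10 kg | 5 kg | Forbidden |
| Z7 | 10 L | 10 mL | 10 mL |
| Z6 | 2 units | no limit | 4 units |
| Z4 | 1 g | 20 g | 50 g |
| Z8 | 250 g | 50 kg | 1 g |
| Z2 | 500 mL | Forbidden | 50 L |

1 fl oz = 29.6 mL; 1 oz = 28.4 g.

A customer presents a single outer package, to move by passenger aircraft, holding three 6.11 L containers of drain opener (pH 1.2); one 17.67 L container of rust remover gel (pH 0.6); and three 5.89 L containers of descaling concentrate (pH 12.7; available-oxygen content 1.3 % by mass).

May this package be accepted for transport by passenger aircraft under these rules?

Drain opener: pH 1.2 ≤ 2 → Code Z2 (Corrosive).
The rust remover gel has pH 0.6, which is ≤ 2, so it is Code Z2 (Corrosive).
Descaling concentrate: pH 12.7 ≥ 12 → Code Z2 (Corrosive).
Total Code Z2: (three 6.11 L containers = 18.33 L) + 17.67 L + (three 5.89 L containers = 17.67 L) = 53.67 L.
53.67 L exceeds the passenger aircraft limit of 50 L for Code Z2.

No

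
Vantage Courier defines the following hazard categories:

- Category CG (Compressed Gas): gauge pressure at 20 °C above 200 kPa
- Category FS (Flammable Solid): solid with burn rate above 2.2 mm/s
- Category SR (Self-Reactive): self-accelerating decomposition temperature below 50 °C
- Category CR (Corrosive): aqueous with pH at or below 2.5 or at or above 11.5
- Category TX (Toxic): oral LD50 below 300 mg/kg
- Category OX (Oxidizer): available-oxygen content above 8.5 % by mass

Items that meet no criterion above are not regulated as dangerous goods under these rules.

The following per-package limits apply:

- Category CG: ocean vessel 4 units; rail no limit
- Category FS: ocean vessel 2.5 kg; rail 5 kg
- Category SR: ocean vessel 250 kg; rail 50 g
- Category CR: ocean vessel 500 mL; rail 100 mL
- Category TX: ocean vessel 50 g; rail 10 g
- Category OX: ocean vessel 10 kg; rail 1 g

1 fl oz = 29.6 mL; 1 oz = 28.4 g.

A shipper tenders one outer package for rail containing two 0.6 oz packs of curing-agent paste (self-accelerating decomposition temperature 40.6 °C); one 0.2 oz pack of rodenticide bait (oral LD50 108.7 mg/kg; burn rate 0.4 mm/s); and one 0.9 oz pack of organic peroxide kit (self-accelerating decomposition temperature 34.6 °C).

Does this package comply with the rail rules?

Curing-agent paste: self-accelerating decomposition temperature 40.6 °C < 50 °C → Category SR (Self-Reactive).
Rodenticide bait: oral LD50 108.7 mg/kg < 300 mg/kg → Category TX (Toxic).
The organic peroxide kit has self-accelerating decomposition temperature 34.6 °C, which is < 50 °C, so it is Category SR (Self-Reactive).
Category SR net quantity: (two 0.6 oz packs = 34.08 g) + (one 0.9 oz pack = 25.56 g) = 59.64 g.
59.64 g exceeds the rail limit of 50 g for Category SR.
Category TX quantity: one 0.2 oz pack = 5.68 g.
5.68 g is within the rail limit of 10 g for Category TX.

No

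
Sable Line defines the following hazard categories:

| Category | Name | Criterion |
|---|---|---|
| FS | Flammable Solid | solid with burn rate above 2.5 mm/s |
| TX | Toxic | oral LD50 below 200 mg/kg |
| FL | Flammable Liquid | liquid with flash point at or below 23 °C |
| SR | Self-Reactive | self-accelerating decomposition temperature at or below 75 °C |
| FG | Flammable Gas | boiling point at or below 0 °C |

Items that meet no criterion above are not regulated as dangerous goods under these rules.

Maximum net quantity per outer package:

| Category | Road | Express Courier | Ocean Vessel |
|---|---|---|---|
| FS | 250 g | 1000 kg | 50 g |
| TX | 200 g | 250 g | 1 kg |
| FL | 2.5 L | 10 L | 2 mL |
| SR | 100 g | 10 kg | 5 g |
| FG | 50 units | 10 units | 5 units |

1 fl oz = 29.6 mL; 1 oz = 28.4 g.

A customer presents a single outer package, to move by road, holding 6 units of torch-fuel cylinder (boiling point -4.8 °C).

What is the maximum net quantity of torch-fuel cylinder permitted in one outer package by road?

50 units

Torch-fuel cylinder: boiling point -4.8 °C ≤ 0 °C → Category FG (Flammable Gas).
The road limit for Category FG is 50 units.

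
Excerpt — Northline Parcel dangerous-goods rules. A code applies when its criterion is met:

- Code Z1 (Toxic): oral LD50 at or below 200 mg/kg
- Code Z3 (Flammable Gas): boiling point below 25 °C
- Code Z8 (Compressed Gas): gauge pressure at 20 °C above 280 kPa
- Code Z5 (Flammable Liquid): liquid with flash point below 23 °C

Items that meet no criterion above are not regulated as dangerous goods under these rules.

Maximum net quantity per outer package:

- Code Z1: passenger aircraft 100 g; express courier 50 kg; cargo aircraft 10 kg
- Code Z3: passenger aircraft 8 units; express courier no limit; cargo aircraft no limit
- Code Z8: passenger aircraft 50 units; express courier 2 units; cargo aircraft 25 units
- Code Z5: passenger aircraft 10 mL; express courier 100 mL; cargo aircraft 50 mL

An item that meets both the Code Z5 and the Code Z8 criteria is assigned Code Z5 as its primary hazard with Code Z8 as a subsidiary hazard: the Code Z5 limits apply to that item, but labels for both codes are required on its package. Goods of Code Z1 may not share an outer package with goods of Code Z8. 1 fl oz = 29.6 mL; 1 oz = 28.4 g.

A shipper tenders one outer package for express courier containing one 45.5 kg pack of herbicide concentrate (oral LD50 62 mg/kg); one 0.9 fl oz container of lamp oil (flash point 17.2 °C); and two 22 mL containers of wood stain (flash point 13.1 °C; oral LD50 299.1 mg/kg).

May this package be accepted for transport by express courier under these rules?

Herbicide concentrate: oral LD50 62 mg/kg ≤ 200 mg/kg → Code Z1 (Toxic).
Flash point 17.2 °C meets the Code Z5 criterion (Flammable Liquid), so the lamp oil is Code Z5.
With flash point 13.1 °C (< 23 °C), the wood stain falls in Code Z5.
Total Code Z5: (one 0.9 fl oz container = 26.64 mL) + (two 22 mL containers = 44 mL) = 70.64 mL.
That is within the Code Z5 express courier limit of 100 mL.
Code Z1 quantity: 45.5 kg.
45.5 kg is within the express courier limit of 50 kg for Code Z1.
The segregation rule (Code Z1 with Code Z8) does not apply to Code Z5 with Code Z1.
Every hazard code is within its express courier limit and no segregation rule is violated.

Yes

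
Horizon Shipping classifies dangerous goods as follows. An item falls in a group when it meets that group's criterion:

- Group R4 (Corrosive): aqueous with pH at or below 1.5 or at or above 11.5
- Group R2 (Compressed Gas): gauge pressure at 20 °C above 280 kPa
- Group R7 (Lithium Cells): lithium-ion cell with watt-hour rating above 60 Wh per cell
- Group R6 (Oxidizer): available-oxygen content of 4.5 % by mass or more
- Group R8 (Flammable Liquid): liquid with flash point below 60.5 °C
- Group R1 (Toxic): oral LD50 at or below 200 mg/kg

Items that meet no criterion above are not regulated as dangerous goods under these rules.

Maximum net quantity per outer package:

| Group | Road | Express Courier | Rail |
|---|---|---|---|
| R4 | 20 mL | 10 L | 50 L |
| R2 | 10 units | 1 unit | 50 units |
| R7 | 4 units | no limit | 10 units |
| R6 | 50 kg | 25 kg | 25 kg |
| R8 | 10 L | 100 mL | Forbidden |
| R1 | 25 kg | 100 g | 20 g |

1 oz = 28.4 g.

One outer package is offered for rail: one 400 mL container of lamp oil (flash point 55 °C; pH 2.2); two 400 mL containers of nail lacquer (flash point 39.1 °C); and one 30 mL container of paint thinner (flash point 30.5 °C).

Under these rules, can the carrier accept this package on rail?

Flash point 55 °C meets the Group R8 criterion (Flammable Liquid), so the lamp oil is Group R8.
Flash point 39.1 °C meets the Group R8 criterion (Flammable Liquid), so the nail lacquer is Group R8.
With flash point 30.5 °C (< 60.5 °C), the paint thinner falls in Group R8.
Group R8 net quantity: 400 mL + (two 400 mL containers = 800 mL) + 30 mL = 1.23 L.
By rail, Group R8 is Forbidden regardless of quantity.

No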